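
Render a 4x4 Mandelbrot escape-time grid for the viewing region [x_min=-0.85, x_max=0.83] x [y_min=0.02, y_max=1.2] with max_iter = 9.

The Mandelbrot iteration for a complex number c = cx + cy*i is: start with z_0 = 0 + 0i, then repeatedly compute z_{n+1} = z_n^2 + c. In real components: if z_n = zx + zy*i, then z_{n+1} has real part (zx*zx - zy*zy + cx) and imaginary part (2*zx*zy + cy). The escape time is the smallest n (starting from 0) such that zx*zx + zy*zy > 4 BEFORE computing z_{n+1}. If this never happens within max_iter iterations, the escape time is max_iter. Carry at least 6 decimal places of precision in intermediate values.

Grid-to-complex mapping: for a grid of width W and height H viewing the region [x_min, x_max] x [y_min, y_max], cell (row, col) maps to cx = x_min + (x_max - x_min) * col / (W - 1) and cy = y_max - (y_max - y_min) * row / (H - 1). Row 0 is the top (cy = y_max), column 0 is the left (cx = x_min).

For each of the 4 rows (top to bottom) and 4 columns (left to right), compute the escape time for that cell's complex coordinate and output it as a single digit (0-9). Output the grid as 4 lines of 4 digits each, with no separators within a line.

Answer: 3322
4952
7993
9993

Derivation:
(row=0, col=0): c = -0.8500 + 1.2000i → escape time 3
(row=0, col=1): c = -0.2900 + 1.2000i → escape time 3
(row=0, col=2): c = 0.2700 + 1.2000i → escape time 2
(row=0, col=3): c = 0.8300 + 1.2000i → escape time 2
(row=1, col=0): c = -0.8500 + 0.8067i → escape time 4
(row=1, col=1): c = -0.2900 + 0.8067i → escape time 9
(row=1, col=2): c = 0.2700 + 0.8067i → escape time 5
(row=1, col=3): c = 0.8300 + 0.8067i → escape time 2
(row=2, col=0): c = -0.8500 + 0.4133i → escape time 7
(row=2, col=1): c = -0.2900 + 0.4133i → escape time 9
(row=2, col=2): c = 0.2700 + 0.4133i → escape time 9
(row=2, col=3): c = 0.8300 + 0.4133i → escape time 3
(row=3, col=0): c = -0.8500 + 0.0200i → escape time 9
(row=3, col=1): c = -0.2900 + 0.0200i → escape time 9
(row=3, col=2): c = 0.2700 + 0.0200i → escape time 9
(row=3, col=3): c = 0.8300 + 0.0200i → escape time 3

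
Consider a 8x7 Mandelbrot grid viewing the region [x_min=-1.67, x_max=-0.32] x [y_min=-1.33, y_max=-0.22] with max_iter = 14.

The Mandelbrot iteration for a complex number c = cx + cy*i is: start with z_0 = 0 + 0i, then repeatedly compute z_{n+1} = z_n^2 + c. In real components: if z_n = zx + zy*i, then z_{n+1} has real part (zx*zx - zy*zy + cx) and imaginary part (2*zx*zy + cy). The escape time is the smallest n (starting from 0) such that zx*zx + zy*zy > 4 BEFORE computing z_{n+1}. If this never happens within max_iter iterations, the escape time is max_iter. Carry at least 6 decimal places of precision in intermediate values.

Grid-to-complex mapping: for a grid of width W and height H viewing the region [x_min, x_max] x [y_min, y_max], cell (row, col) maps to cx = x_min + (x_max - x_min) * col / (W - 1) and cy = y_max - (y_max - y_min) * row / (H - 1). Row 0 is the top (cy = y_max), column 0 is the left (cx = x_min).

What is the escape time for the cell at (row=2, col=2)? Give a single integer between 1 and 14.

Answer: 3

Derivation:
z_0 = 0 + 0i, c = -1.2843 + -0.5900i
Iter 1: z = -1.2843 + -0.5900i, |z|^2 = 1.9975
Iter 2: z = 0.0170 + 0.9255i, |z|^2 = 0.8568
Iter 3: z = -2.1405 + -0.5585i, |z|^2 = 4.8936
Escaped at iteration 3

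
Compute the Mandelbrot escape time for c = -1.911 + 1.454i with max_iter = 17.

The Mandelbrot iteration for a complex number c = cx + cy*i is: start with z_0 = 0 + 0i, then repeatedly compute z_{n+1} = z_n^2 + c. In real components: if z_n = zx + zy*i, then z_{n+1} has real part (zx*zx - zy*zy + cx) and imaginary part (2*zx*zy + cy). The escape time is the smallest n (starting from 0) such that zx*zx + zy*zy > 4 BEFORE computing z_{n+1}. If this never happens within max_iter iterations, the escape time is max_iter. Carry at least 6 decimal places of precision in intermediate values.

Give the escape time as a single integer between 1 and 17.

z_0 = 0 + 0i, c = -1.9110 + 1.4540i
Iter 1: z = -1.9110 + 1.4540i, |z|^2 = 5.7660
Escaped at iteration 1

Answer: 1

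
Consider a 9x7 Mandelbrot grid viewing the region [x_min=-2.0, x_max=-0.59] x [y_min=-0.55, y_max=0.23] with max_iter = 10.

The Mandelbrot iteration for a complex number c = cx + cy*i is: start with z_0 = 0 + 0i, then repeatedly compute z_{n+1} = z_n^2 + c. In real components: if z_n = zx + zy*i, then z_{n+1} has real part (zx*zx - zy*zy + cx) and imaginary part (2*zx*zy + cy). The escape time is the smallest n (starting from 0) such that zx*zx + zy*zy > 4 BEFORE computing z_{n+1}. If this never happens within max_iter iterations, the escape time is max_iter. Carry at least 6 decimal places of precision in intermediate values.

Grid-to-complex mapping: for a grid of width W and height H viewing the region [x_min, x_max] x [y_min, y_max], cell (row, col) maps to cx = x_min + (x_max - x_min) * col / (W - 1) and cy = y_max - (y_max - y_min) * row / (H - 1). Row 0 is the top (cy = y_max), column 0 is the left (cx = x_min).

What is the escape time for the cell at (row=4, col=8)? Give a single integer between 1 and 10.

z_0 = 0 + 0i, c = -0.5900 + -0.2900i
Iter 1: z = -0.5900 + -0.2900i, |z|^2 = 0.4322
Iter 2: z = -0.3260 + 0.0522i, |z|^2 = 0.1090
Iter 3: z = -0.4864 + -0.3240i, |z|^2 = 0.3416
Iter 4: z = -0.4584 + 0.0253i, |z|^2 = 0.2107
Iter 5: z = -0.3805 + -0.3131i, |z|^2 = 0.2429
Iter 6: z = -0.5433 + -0.0517i, |z|^2 = 0.2978
Iter 7: z = -0.2975 + -0.2339i, |z|^2 = 0.1432
Iter 8: z = -0.5562 + -0.1508i, |z|^2 = 0.3321
Iter 9: z = -0.3034 + -0.1222i, |z|^2 = 0.1070

Answer: 10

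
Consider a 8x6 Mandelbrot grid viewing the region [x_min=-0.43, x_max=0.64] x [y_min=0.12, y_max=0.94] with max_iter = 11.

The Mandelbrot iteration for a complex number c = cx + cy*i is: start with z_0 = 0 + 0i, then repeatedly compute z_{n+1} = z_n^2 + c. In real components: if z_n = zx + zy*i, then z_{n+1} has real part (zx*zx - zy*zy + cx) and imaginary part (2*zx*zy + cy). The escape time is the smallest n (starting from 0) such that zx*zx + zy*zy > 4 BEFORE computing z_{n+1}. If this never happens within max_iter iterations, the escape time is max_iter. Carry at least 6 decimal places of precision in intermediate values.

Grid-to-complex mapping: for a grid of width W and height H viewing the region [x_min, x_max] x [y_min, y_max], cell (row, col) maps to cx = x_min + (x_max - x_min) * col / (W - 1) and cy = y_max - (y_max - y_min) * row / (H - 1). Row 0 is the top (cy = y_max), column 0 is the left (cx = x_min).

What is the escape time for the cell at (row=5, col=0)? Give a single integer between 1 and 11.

Answer: 11

Derivation:
z_0 = 0 + 0i, c = -0.4300 + 0.1200i
Iter 1: z = -0.4300 + 0.1200i, |z|^2 = 0.1993
Iter 2: z = -0.2595 + 0.0168i, |z|^2 = 0.0676
Iter 3: z = -0.3629 + 0.1113i, |z|^2 = 0.1441
Iter 4: z = -0.3107 + 0.0392i, |z|^2 = 0.0980
Iter 5: z = -0.3350 + 0.0956i, |z|^2 = 0.1214
Iter 6: z = -0.3269 + 0.0559i, |z|^2 = 0.1100
Iter 7: z = -0.3263 + 0.0834i, |z|^2 = 0.1134
Iter 8: z = -0.3305 + 0.0656i, |z|^2 = 0.1135
Iter 9: z = -0.3251 + 0.0767i, |z|^2 = 0.1115
Iter 10: z = -0.3302 + 0.0702i, |z|^2 = 0.1140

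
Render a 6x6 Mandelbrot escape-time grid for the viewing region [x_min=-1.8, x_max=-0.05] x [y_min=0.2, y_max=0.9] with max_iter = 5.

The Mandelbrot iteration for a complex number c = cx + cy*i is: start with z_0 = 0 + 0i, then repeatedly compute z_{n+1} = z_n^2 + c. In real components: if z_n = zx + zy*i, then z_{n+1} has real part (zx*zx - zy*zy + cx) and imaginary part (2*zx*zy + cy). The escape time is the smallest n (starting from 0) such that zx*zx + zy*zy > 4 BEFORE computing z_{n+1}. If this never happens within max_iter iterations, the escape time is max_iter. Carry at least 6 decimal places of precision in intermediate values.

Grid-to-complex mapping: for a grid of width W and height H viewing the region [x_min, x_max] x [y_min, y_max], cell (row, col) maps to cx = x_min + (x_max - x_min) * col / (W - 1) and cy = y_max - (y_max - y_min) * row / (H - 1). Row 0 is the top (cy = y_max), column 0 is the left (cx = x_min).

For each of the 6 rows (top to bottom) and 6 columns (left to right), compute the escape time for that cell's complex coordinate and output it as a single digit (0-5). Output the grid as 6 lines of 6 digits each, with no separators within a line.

(row=0, col=0): c = -1.8000 + 0.9000i → escape time 1
(row=0, col=1): c = -1.4500 + 0.9000i → escape time 3
(row=0, col=2): c = -1.1000 + 0.9000i → escape time 3
(row=0, col=3): c = -0.7500 + 0.9000i → escape time 4
(row=0, col=4): c = -0.4000 + 0.9000i → escape time 5
(row=0, col=5): c = -0.0500 + 0.9000i → escape time 5
(row=1, col=0): c = -1.8000 + 0.7600i → escape time 2
(row=1, col=1): c = -1.4500 + 0.7600i → escape time 3
(row=1, col=2): c = -1.1000 + 0.7600i → escape time 3
(row=1, col=3): c = -0.7500 + 0.7600i → escape time 4
(row=1, col=4): c = -0.4000 + 0.7600i → escape time 5
(row=1, col=5): c = -0.0500 + 0.7600i → escape time 5
(row=2, col=0): c = -1.8000 + 0.6200i → escape time 3
(row=2, col=1): c = -1.4500 + 0.6200i → escape time 3
(row=2, col=2): c = -1.1000 + 0.6200i → escape time 4
(row=2, col=3): c = -0.7500 + 0.6200i → escape time 5
(row=2, col=4): c = -0.4000 + 0.6200i → escape time 5
(row=2, col=5): c = -0.0500 + 0.6200i → escape time 5
(row=3, col=0): c = -1.8000 + 0.4800i → escape time 3
(row=3, col=1): c = -1.4500 + 0.4800i → escape time 3
(row=3, col=2): c = -1.1000 + 0.4800i → escape time 5
(row=3, col=3): c = -0.7500 + 0.4800i → escape time 5
(row=3, col=4): c = -0.4000 + 0.4800i → escape time 5
(row=3, col=5): c = -0.0500 + 0.4800i → escape time 5
(row=4, col=0): c = -1.8000 + 0.3400i → escape time 3
(row=4, col=1): c = -1.4500 + 0.3400i → escape time 5
(row=4, col=2): c = -1.1000 + 0.3400i → escape time 5
(row=4, col=3): c = -0.7500 + 0.3400i → escape time 5
(row=4, col=4): c = -0.4000 + 0.3400i → escape time 5
(row=4, col=5): c = -0.0500 + 0.3400i → escape time 5
(row=5, col=0): c = -1.8000 + 0.2000i → escape time 4
(row=5, col=1): c = -1.4500 + 0.2000i → escape time 5
(row=5, col=2): c = -1.1000 + 0.2000i → escape time 5
(row=5, col=3): c = -0.7500 + 0.2000i → escape time 5
(row=5, col=4): c = -0.4000 + 0.2000i → escape time 5
(row=5, col=5): c = -0.0500 + 0.2000i → escape time 5

Answer: 133455
233455
334555
335555
355555
455555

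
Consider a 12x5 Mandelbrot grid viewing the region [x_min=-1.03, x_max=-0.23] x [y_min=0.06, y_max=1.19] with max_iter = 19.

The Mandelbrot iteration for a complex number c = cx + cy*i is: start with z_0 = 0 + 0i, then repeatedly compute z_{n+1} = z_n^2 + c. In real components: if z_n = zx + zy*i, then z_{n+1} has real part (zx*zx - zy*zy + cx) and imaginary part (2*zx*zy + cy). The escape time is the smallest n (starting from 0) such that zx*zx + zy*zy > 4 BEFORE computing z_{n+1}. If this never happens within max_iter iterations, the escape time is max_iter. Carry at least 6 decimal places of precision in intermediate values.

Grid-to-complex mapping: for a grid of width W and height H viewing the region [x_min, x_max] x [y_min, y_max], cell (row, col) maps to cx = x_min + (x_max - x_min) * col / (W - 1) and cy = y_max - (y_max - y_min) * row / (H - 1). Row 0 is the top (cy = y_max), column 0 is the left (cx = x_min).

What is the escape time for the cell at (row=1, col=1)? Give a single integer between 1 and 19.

z_0 = 0 + 0i, c = -0.9573 + 0.9075i
Iter 1: z = -0.9573 + 0.9075i, |z|^2 = 1.7399
Iter 2: z = -0.8645 + -0.8299i, |z|^2 = 1.4361
Iter 3: z = -0.8988 + 2.3424i, |z|^2 = 6.2947
Escaped at iteration 3

Answer: 3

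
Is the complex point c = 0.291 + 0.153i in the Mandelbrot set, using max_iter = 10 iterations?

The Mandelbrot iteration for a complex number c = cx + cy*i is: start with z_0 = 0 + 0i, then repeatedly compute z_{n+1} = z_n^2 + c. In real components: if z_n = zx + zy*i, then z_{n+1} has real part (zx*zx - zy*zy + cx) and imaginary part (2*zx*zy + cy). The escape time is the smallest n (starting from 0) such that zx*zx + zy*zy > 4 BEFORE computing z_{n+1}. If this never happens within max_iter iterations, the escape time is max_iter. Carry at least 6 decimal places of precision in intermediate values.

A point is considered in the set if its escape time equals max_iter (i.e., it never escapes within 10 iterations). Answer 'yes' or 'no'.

Answer: yes

Derivation:
z_0 = 0 + 0i, c = 0.2910 + 0.1530i
Iter 1: z = 0.2910 + 0.1530i, |z|^2 = 0.1081
Iter 2: z = 0.3523 + 0.2420i, |z|^2 = 0.1827
Iter 3: z = 0.3565 + 0.3235i, |z|^2 = 0.2318
Iter 4: z = 0.3134 + 0.3837i, |z|^2 = 0.2454
Iter 5: z = 0.2420 + 0.3935i, |z|^2 = 0.2134
Iter 6: z = 0.1947 + 0.3435i, |z|^2 = 0.1559
Iter 7: z = 0.2109 + 0.2868i, |z|^2 = 0.1267
Iter 8: z = 0.2533 + 0.2740i, |z|^2 = 0.1392
Iter 9: z = 0.2801 + 0.2918i, |z|^2 = 0.1636
Did not escape in 10 iterations → in set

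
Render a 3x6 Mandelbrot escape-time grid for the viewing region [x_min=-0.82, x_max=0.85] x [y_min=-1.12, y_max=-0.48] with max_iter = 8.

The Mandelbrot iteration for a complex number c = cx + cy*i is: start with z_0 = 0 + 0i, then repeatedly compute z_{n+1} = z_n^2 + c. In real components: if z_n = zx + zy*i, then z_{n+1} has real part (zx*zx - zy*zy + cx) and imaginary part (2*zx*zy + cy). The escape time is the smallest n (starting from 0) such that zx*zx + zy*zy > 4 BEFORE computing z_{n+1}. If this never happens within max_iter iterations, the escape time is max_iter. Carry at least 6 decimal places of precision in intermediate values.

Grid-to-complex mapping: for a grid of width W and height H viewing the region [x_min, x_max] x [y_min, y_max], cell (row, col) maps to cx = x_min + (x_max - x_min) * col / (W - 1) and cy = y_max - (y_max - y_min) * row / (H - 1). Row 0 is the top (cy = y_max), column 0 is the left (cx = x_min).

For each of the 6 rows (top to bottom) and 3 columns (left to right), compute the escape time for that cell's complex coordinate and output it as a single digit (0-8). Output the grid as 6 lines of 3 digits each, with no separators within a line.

Answer: 683
582
482
482
362
342

Derivation:
(row=0, col=0): c = -0.8200 + -0.4800i → escape time 6
(row=0, col=1): c = 0.0150 + -0.4800i → escape time 8
(row=0, col=2): c = 0.8500 + -0.4800i → escape time 3
(row=1, col=0): c = -0.8200 + -0.6080i → escape time 5
(row=1, col=1): c = 0.0150 + -0.6080i → escape time 8
(row=1, col=2): c = 0.8500 + -0.6080i → escape time 2
(row=2, col=0): c = -0.8200 + -0.7360i → escape time 4
(row=2, col=1): c = 0.0150 + -0.7360i → escape time 8
(row=2, col=2): c = 0.8500 + -0.7360i → escape time 2
(row=3, col=0): c = -0.8200 + -0.8640i → escape time 4
(row=3, col=1): c = 0.0150 + -0.8640i → escape time 8
(row=3, col=2): c = 0.8500 + -0.8640i → escape time 2
(row=4, col=0): c = -0.8200 + -0.9920i → escape time 3
(row=4, col=1): c = 0.0150 + -0.9920i → escape time 6
(row=4, col=2): c = 0.8500 + -0.9920i → escape time 2
(row=5, col=0): c = -0.8200 + -1.1200i → escape time 3
(row=5, col=1): c = 0.0150 + -1.1200i → escape time 4
(row=5, col=2): c = 0.8500 + -1.1200i → escape time 2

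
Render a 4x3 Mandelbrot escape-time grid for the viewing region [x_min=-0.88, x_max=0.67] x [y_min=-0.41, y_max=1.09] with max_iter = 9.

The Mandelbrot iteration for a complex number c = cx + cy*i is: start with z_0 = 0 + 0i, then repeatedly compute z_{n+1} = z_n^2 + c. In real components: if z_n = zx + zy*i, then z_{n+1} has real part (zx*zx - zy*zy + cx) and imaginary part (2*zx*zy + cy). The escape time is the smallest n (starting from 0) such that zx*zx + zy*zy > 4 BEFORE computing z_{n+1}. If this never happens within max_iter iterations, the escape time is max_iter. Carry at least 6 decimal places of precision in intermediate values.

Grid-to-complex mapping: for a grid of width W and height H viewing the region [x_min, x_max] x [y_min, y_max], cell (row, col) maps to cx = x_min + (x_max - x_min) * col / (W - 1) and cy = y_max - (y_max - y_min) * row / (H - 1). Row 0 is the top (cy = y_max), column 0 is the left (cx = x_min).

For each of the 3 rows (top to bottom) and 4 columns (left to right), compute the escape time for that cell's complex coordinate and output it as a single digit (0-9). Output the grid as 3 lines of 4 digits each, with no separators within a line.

(row=0, col=0): c = -0.8800 + 1.0900i → escape time 3
(row=0, col=1): c = -0.3633 + 1.0900i → escape time 4
(row=0, col=2): c = 0.1533 + 1.0900i → escape time 4
(row=0, col=3): c = 0.6700 + 1.0900i → escape time 2
(row=1, col=0): c = -0.8800 + 0.3400i → escape time 8
(row=1, col=1): c = -0.3633 + 0.3400i → escape time 9
(row=1, col=2): c = 0.1533 + 0.3400i → escape time 9
(row=1, col=3): c = 0.6700 + 0.3400i → escape time 3
(row=2, col=0): c = -0.8800 + -0.4100i → escape time 7
(row=2, col=1): c = -0.3633 + -0.4100i → escape time 9
(row=2, col=2): c = 0.1533 + -0.4100i → escape time 9
(row=2, col=3): c = 0.6700 + -0.4100i → escape time 3

Answer: 3442
8993
7993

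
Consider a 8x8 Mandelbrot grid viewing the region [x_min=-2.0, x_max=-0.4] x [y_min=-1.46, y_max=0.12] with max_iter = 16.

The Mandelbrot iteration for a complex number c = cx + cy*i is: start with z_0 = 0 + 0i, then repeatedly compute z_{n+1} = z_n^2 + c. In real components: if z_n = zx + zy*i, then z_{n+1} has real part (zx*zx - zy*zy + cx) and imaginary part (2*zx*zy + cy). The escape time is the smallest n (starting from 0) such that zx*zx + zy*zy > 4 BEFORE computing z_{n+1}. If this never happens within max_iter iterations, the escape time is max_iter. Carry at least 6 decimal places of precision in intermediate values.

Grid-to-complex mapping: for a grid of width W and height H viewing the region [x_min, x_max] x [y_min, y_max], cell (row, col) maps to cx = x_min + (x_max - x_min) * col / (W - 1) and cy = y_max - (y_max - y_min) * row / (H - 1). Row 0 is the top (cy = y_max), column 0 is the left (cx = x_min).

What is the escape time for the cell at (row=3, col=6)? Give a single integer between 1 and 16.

Answer: 9

Derivation:
z_0 = 0 + 0i, c = -0.6286 + -0.5571i
Iter 1: z = -0.6286 + -0.5571i, |z|^2 = 0.7055
Iter 2: z = -0.5439 + 0.1433i, |z|^2 = 0.3163
Iter 3: z = -0.3533 + -0.7130i, |z|^2 = 0.6332
Iter 4: z = -1.0121 + -0.0534i, |z|^2 = 1.0272
Iter 5: z = 0.3929 + -0.4491i, |z|^2 = 0.3561
Iter 6: z = -0.6759 + -0.9101i, |z|^2 = 1.2851
Iter 7: z = -1.0000 + 0.6731i, |z|^2 = 1.4531
Iter 8: z = -0.0817 + -1.9034i, |z|^2 = 3.6295
Iter 9: z = -4.2447 + -0.2461i, |z|^2 = 18.0782
Escaped at iteration 9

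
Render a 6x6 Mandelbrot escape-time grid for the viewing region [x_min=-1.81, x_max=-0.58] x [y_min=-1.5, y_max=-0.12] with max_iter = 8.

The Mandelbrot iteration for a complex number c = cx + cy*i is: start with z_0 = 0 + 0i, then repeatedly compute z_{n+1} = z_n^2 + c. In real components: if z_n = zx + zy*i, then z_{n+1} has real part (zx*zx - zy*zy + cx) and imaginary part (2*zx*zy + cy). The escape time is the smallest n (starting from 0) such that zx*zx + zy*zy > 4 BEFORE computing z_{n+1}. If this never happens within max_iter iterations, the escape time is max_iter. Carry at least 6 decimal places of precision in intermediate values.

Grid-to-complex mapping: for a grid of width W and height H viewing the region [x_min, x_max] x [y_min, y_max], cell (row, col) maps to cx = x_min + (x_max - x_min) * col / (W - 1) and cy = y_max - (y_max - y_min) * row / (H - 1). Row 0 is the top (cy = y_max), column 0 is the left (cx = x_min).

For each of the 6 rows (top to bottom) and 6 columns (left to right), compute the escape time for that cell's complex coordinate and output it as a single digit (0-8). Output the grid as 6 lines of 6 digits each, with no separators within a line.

(row=0, col=0): c = -1.8100 + -0.1200i → escape time 4
(row=0, col=1): c = -1.5640 + -0.1200i → escape time 6
(row=0, col=2): c = -1.3180 + -0.1200i → escape time 8
(row=0, col=3): c = -1.0720 + -0.1200i → escape time 8
(row=0, col=4): c = -0.8260 + -0.1200i → escape time 8
(row=0, col=5): c = -0.5800 + -0.1200i → escape time 8
(row=1, col=0): c = -1.8100 + -0.3960i → escape time 3
(row=1, col=1): c = -1.5640 + -0.3960i → escape time 4
(row=1, col=2): c = -1.3180 + -0.3960i → escape time 6
(row=1, col=3): c = -1.0720 + -0.3960i → escape time 7
(row=1, col=4): c = -0.8260 + -0.3960i → escape time 7
(row=1, col=5): c = -0.5800 + -0.3960i → escape time 8
(row=2, col=0): c = -1.8100 + -0.6720i → escape time 2
(row=2, col=1): c = -1.5640 + -0.6720i → escape time 3
(row=2, col=2): c = -1.3180 + -0.6720i → escape time 3
(row=2, col=3): c = -1.0720 + -0.6720i → escape time 4
(row=2, col=4): c = -0.8260 + -0.6720i → escape time 4
(row=2, col=5): c = -0.5800 + -0.6720i → escape time 8
(row=3, col=0): c = -1.8100 + -0.9480i → escape time 1
(row=3, col=1): c = -1.5640 + -0.9480i → escape time 2
(row=3, col=2): c = -1.3180 + -0.9480i → escape time 3
(row=3, col=3): c = -1.0720 + -0.9480i → escape time 3
(row=3, col=4): c = -0.8260 + -0.9480i → escape time 3
(row=3, col=5): c = -0.5800 + -0.9480i → escape time 4
(row=4, col=0): c = -1.8100 + -1.2240i → escape time 1
(row=4, col=1): c = -1.5640 + -1.2240i → escape time 2
(row=4, col=2): c = -1.3180 + -1.2240i → escape time 2
(row=4, col=3): c = -1.0720 + -1.2240i → escape time 3
(row=4, col=4): c = -0.8260 + -1.2240i → escape time 3
(row=4, col=5): c = -0.5800 + -1.2240i → escape time 3
(row=5, col=0): c = -1.8100 + -1.5000i → escape time 1
(row=5, col=1): c = -1.5640 + -1.5000i → escape time 1
(row=5, col=2): c = -1.3180 + -1.5000i → escape time 2
(row=5, col=3): c = -1.0720 + -1.5000i → escape time 2
(row=5, col=4): c = -0.8260 + -1.5000i → escape time 2
(row=5, col=5): c = -0.5800 + -1.5000i → escape time 2

Answer: 468888
346778
233448
123334
122333
112222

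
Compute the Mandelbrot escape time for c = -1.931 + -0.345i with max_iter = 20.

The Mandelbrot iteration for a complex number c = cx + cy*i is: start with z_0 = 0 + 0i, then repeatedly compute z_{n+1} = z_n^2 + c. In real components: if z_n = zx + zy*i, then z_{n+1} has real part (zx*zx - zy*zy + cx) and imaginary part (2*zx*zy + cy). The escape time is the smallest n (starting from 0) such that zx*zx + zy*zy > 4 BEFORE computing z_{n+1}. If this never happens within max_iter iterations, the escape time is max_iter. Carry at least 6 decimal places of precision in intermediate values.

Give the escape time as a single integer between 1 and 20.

Answer: 3

Derivation:
z_0 = 0 + 0i, c = -1.9310 + -0.3450i
Iter 1: z = -1.9310 + -0.3450i, |z|^2 = 3.8478
Iter 2: z = 1.6787 + 0.9874i, |z|^2 = 3.7931
Iter 3: z = -0.0878 + 2.9701i, |z|^2 = 8.8294
Escaped at iteration 3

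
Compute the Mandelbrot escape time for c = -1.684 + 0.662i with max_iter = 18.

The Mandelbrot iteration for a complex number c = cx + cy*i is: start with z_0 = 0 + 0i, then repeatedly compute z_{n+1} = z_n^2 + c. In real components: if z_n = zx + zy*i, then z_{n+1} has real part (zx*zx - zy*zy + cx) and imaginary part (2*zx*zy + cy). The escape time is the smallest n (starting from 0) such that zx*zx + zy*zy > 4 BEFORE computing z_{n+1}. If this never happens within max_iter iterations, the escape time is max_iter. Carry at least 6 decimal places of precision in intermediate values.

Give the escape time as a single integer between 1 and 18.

Answer: 3

Derivation:
z_0 = 0 + 0i, c = -1.6840 + 0.6620i
Iter 1: z = -1.6840 + 0.6620i, |z|^2 = 3.2741
Iter 2: z = 0.7136 + -1.5676i, |z|^2 = 2.9667
Iter 3: z = -3.6322 + -1.5753i, |z|^2 = 15.6744
Escaped at iteration 3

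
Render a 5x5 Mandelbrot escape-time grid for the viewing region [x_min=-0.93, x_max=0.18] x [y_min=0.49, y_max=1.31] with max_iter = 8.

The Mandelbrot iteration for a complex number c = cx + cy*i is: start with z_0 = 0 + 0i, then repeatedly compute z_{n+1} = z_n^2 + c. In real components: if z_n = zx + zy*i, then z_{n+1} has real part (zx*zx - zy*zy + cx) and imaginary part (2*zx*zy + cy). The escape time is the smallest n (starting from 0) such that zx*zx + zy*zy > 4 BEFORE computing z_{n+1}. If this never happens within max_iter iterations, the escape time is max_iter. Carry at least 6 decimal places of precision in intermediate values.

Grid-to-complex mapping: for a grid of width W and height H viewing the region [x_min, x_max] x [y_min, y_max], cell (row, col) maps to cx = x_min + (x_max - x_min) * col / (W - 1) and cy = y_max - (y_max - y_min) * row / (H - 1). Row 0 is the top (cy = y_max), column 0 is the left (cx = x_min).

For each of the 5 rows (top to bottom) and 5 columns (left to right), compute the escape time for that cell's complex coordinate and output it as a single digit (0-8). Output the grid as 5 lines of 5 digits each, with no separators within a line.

(row=0, col=0): c = -0.9300 + 1.3100i → escape time 2
(row=0, col=1): c = -0.6525 + 1.3100i → escape time 3
(row=0, col=2): c = -0.3750 + 1.3100i → escape time 3
(row=0, col=3): c = -0.0975 + 1.3100i → escape time 2
(row=0, col=4): c = 0.1800 + 1.3100i → escape time 2
(row=1, col=0): c = -0.9300 + 1.1050i → escape time 3
(row=1, col=1): c = -0.6525 + 1.1050i → escape time 3
(row=1, col=2): c = -0.3750 + 1.1050i → escape time 4
(row=1, col=3): c = -0.0975 + 1.1050i → escape time 5
(row=1, col=4): c = 0.1800 + 1.1050i → escape time 3
(row=2, col=0): c = -0.9300 + 0.9000i → escape time 3
(row=2, col=1): c = -0.6525 + 0.9000i → escape time 4
(row=2, col=2): c = -0.3750 + 0.9000i → escape time 5
(row=2, col=3): c = -0.0975 + 0.9000i → escape time 8
(row=2, col=4): c = 0.1800 + 0.9000i → escape time 4
(row=3, col=0): c = -0.9300 + 0.6950i → escape time 4
(row=3, col=1): c = -0.6525 + 0.6950i → escape time 6
(row=3, col=2): c = -0.3750 + 0.6950i → escape time 8
(row=3, col=3): c = -0.0975 + 0.6950i → escape time 8
(row=3, col=4): c = 0.1800 + 0.6950i → escape time 7
(row=4, col=0): c = -0.9300 + 0.4900i → escape time 5
(row=4, col=1): c = -0.6525 + 0.4900i → escape time 8
(row=4, col=2): c = -0.3750 + 0.4900i → escape time 8
(row=4, col=3): c = -0.0975 + 0.4900i → escape time 8
(row=4, col=4): c = 0.1800 + 0.4900i → escape time 8

Answer: 23322
33453
34584
46887
58888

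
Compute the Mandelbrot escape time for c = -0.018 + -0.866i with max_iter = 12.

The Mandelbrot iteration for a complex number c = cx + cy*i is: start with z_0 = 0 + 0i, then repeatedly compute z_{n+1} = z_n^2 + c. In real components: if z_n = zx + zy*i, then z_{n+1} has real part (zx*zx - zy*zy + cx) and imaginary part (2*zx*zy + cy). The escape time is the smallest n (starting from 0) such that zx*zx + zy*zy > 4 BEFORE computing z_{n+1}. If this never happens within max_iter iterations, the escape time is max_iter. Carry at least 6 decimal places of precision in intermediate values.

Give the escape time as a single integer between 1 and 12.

z_0 = 0 + 0i, c = -0.0180 + -0.8660i
Iter 1: z = -0.0180 + -0.8660i, |z|^2 = 0.7503
Iter 2: z = -0.7676 + -0.8348i, |z|^2 = 1.2862
Iter 3: z = -0.1257 + 0.4157i, |z|^2 = 0.1886
Iter 4: z = -0.1750 + -0.9705i, |z|^2 = 0.9724
Iter 5: z = -0.9292 + -0.5263i, |z|^2 = 1.1405
Iter 6: z = 0.5684 + 0.1122i, |z|^2 = 0.3356
Iter 7: z = 0.2925 + -0.7385i, |z|^2 = 0.6309
Iter 8: z = -0.4778 + -1.2980i, |z|^2 = 1.9131
Iter 9: z = -1.4744 + 0.3744i, |z|^2 = 2.3141
Iter 10: z = 2.0157 + -1.9701i, |z|^2 = 7.9445
Escaped at iteration 10

Answer: 10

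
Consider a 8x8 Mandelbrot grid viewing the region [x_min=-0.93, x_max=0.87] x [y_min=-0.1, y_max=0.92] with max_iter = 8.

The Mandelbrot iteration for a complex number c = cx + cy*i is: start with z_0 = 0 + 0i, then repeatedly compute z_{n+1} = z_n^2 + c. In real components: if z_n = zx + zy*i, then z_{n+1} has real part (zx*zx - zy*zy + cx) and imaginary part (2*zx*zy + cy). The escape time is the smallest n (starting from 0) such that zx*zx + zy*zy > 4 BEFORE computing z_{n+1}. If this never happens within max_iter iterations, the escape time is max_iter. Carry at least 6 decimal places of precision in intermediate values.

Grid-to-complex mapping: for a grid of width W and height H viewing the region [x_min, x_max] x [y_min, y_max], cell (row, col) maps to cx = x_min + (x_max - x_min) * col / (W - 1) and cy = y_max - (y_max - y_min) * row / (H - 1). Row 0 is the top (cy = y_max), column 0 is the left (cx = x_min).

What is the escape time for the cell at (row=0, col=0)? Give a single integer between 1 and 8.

z_0 = 0 + 0i, c = -0.9300 + 0.9200i
Iter 1: z = -0.9300 + 0.9200i, |z|^2 = 1.7113
Iter 2: z = -0.9115 + -0.7912i, |z|^2 = 1.4568
Iter 3: z = -0.7252 + 2.3624i, |z|^2 = 6.1066
Escaped at iteration 3

Answer: 3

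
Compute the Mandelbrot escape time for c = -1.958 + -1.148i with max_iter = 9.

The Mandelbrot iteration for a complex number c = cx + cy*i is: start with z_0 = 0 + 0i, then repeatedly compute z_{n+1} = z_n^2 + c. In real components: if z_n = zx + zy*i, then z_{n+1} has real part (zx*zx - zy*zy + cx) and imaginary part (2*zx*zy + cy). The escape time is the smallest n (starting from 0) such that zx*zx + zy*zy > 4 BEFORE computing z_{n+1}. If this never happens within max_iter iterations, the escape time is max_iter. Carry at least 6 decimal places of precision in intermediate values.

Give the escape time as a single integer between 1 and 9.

z_0 = 0 + 0i, c = -1.9580 + -1.1480i
Iter 1: z = -1.9580 + -1.1480i, |z|^2 = 5.1517
Escaped at iteration 1

Answer: 1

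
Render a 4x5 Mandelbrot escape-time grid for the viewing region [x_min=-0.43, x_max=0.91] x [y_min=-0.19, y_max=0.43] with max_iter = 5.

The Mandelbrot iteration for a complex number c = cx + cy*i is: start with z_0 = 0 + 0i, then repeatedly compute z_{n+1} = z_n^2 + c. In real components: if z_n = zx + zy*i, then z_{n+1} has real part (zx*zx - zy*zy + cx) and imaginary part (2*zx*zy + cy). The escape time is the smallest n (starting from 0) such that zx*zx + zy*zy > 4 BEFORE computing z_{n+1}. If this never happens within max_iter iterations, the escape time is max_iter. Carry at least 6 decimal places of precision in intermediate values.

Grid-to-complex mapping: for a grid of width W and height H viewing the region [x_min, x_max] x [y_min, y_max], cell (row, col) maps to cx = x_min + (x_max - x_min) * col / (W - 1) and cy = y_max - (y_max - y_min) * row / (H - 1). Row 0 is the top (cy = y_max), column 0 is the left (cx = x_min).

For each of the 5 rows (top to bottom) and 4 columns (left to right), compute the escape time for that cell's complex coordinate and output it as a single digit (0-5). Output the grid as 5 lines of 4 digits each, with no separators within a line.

(row=0, col=0): c = -0.4300 + 0.4300i → escape time 5
(row=0, col=1): c = 0.0167 + 0.4300i → escape time 5
(row=0, col=2): c = 0.4633 + 0.4300i → escape time 5
(row=0, col=3): c = 0.9100 + 0.4300i → escape time 3
(row=1, col=0): c = -0.4300 + 0.2750i → escape time 5
(row=1, col=1): c = 0.0167 + 0.2750i → escape time 5
(row=1, col=2): c = 0.4633 + 0.2750i → escape time 5
(row=1, col=3): c = 0.9100 + 0.2750i → escape time 3
(row=2, col=0): c = -0.4300 + 0.1200i → escape time 5
(row=2, col=1): c = 0.0167 + 0.1200i → escape time 5
(row=2, col=2): c = 0.4633 + 0.1200i → escape time 5
(row=2, col=3): c = 0.9100 + 0.1200i → escape time 3
(row=3, col=0): c = -0.4300 + -0.0350i → escape time 5
(row=3, col=1): c = 0.0167 + -0.0350i → escape time 5
(row=3, col=2): c = 0.4633 + -0.0350i → escape time 5
(row=3, col=3): c = 0.9100 + -0.0350i → escape time 3
(row=4, col=0): c = -0.4300 + -0.1900i → escape time 5
(row=4, col=1): c = 0.0167 + -0.1900i → escape time 5
(row=4, col=2): c = 0.4633 + -0.1900i → escape time 5
(row=4, col=3): c = 0.9100 + -0.1900i → escape time 3

Answer: 5553
5553
5553
5553
5553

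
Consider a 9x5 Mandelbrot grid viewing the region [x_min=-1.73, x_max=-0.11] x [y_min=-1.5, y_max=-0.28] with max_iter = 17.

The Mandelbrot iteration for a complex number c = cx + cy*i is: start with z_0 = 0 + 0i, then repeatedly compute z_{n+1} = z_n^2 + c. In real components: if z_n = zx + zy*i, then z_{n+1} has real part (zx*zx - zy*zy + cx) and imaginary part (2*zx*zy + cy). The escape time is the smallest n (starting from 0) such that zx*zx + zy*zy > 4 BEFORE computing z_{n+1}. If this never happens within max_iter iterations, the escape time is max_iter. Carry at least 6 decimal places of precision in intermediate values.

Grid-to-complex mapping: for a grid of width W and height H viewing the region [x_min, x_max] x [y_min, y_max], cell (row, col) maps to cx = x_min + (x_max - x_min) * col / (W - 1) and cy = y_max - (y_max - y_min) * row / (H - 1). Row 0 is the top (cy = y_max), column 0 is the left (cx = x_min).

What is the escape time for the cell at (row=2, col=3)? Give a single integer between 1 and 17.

Answer: 3

Derivation:
z_0 = 0 + 0i, c = -1.1225 + -0.8900i
Iter 1: z = -1.1225 + -0.8900i, |z|^2 = 2.0521
Iter 2: z = -0.6546 + 1.1080i, |z|^2 = 1.6563
Iter 3: z = -1.9218 + -2.3406i, |z|^2 = 9.1719
Escaped at iteration 3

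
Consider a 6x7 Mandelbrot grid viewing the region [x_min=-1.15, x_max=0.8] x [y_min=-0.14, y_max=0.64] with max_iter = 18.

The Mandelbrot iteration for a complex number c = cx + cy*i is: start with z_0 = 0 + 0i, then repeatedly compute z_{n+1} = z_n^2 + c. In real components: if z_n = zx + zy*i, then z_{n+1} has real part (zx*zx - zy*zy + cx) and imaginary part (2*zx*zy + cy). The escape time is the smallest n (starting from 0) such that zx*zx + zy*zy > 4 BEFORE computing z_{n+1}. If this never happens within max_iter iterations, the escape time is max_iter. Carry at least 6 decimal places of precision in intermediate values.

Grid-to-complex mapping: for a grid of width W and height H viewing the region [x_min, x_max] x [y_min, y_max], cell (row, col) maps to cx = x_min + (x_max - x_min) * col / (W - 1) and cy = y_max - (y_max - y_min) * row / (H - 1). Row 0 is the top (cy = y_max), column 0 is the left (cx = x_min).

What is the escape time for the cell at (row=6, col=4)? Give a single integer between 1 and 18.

Answer: 13

Derivation:
z_0 = 0 + 0i, c = 0.4100 + -0.1400i
Iter 1: z = 0.4100 + -0.1400i, |z|^2 = 0.1877
Iter 2: z = 0.5585 + -0.2548i, |z|^2 = 0.3768
Iter 3: z = 0.6570 + -0.4246i, |z|^2 = 0.6119
Iter 4: z = 0.6614 + -0.6979i, |z|^2 = 0.9245
Iter 5: z = 0.3603 + -1.0632i, |z|^2 = 1.2601
Iter 6: z = -0.5905 + -0.9061i, |z|^2 = 1.1697
Iter 7: z = -0.0622 + 0.9301i, |z|^2 = 0.8690
Iter 8: z = -0.4512 + -0.2557i, |z|^2 = 0.2690
Iter 9: z = 0.5482 + 0.0908i, |z|^2 = 0.3088
Iter 10: z = 0.7023 + -0.0405i, |z|^2 = 0.4949
Iter 11: z = 0.9016 + -0.1969i, |z|^2 = 0.8516
Iter 12: z = 1.1841 + -0.4950i, |z|^2 = 1.6471
Iter 13: z = 1.5672 + -1.3122i, |z|^2 = 4.1779
Escaped at iteration 13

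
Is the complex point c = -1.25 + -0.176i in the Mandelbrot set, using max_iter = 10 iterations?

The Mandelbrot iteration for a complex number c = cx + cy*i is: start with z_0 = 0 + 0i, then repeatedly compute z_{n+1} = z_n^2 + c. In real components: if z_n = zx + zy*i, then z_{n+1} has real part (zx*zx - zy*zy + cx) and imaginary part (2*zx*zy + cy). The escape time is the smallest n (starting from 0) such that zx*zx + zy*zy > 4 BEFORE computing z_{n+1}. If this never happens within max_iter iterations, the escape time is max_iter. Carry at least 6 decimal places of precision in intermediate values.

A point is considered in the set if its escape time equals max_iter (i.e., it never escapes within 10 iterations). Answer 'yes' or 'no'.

Answer: yes

Derivation:
z_0 = 0 + 0i, c = -1.2500 + -0.1760i
Iter 1: z = -1.2500 + -0.1760i, |z|^2 = 1.5935
Iter 2: z = 0.2815 + 0.2640i, |z|^2 = 0.1490
Iter 3: z = -1.2404 + -0.0274i, |z|^2 = 1.5394
Iter 4: z = 0.2879 + -0.1081i, |z|^2 = 0.0946
Iter 5: z = -1.1788 + -0.2383i, |z|^2 = 1.4463
Iter 6: z = 0.0828 + 0.3857i, |z|^2 = 0.1556
Iter 7: z = -1.3920 + -0.1122i, |z|^2 = 1.9501
Iter 8: z = 0.6749 + 0.1362i, |z|^2 = 0.4741
Iter 9: z = -0.8130 + 0.0079i, |z|^2 = 0.6610
Did not escape in 10 iterations → in set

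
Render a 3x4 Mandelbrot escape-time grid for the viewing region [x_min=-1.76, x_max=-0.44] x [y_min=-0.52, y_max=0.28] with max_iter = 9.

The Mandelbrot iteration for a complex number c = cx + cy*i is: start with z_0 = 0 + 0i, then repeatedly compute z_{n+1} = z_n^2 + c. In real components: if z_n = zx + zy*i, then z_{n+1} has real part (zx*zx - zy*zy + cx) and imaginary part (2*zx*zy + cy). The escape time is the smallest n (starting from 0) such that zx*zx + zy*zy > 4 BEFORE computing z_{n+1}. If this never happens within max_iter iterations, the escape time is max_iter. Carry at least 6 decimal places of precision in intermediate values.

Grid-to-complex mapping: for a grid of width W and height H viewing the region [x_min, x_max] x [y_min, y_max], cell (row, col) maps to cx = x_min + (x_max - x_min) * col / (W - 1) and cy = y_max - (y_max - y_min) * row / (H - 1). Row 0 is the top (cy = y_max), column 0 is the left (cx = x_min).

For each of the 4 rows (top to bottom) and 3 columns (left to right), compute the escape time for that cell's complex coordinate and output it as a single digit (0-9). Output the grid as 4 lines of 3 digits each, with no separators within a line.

(row=0, col=0): c = -1.7600 + 0.2800i → escape time 4
(row=0, col=1): c = -1.1000 + 0.2800i → escape time 9
(row=0, col=2): c = -0.4400 + 0.2800i → escape time 9
(row=1, col=0): c = -1.7600 + 0.0133i → escape time 9
(row=1, col=1): c = -1.1000 + 0.0133i → escape time 9
(row=1, col=2): c = -0.4400 + 0.0133i → escape time 9
(row=2, col=0): c = -1.7600 + -0.2533i → escape time 4
(row=2, col=1): c = -1.1000 + -0.2533i → escape time 9
(row=2, col=2): c = -0.4400 + -0.2533i → escape time 9
(row=3, col=0): c = -1.7600 + -0.5200i → escape time 3
(row=3, col=1): c = -1.1000 + -0.5200i → escape time 5
(row=3, col=2): c = -0.4400 + -0.5200i → escape time 9

Answer: 499
999
499
359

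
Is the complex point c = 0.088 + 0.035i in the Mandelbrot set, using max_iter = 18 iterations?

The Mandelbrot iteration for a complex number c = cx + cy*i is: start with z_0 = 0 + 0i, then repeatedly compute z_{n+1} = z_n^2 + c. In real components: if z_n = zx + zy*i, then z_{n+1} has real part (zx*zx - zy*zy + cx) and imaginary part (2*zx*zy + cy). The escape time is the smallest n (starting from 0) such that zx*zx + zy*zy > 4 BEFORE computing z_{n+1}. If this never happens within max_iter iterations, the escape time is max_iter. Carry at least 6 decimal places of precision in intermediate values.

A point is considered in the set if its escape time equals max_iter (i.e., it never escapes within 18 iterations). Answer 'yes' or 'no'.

z_0 = 0 + 0i, c = 0.0880 + 0.0350i
Iter 1: z = 0.0880 + 0.0350i, |z|^2 = 0.0090
Iter 2: z = 0.0945 + 0.0412i, |z|^2 = 0.0106
Iter 3: z = 0.0952 + 0.0428i, |z|^2 = 0.0109
Iter 4: z = 0.0952 + 0.0431i, |z|^2 = 0.0109
Iter 5: z = 0.0952 + 0.0432i, |z|^2 = 0.0109
Iter 6: z = 0.0952 + 0.0432i, |z|^2 = 0.0109
Iter 7: z = 0.0952 + 0.0432i, |z|^2 = 0.0109
Iter 8: z = 0.0952 + 0.0432i, |z|^2 = 0.0109
Iter 9: z = 0.0952 + 0.0432i, |z|^2 = 0.0109
Iter 10: z = 0.0952 + 0.0432i, |z|^2 = 0.0109
Iter 11: z = 0.0952 + 0.0432i, |z|^2 = 0.0109
Iter 12: z = 0.0952 + 0.0432i, |z|^2 = 0.0109
Iter 13: z = 0.0952 + 0.0432i, |z|^2 = 0.0109
Iter 14: z = 0.0952 + 0.0432i, |z|^2 = 0.0109
Iter 15: z = 0.0952 + 0.0432i, |z|^2 = 0.0109
Iter 16: z = 0.0952 + 0.0432i, |z|^2 = 0.0109
Iter 17: z = 0.0952 + 0.0432i, |z|^2 = 0.0109
Did not escape in 18 iterations → in set

Answer: yes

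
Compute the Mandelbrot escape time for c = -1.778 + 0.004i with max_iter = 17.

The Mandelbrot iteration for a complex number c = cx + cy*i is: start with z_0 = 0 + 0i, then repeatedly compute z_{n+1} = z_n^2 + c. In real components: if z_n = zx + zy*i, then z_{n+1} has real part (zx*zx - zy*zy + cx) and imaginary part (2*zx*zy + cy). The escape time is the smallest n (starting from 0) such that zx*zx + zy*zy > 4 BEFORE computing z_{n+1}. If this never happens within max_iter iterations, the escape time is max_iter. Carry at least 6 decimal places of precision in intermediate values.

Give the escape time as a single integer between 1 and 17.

z_0 = 0 + 0i, c = -1.7780 + 0.0040i
Iter 1: z = -1.7780 + 0.0040i, |z|^2 = 3.1613
Iter 2: z = 1.3833 + -0.0102i, |z|^2 = 1.9135
Iter 3: z = 0.1353 + -0.0243i, |z|^2 = 0.0189
Iter 4: z = -1.7603 + -0.0026i, |z|^2 = 3.0986
Iter 5: z = 1.3206 + 0.0131i, |z|^2 = 1.7441
Iter 6: z = -0.0343 + 0.0385i, |z|^2 = 0.0027
Iter 7: z = -1.7783 + 0.0014i, |z|^2 = 3.1624
Iter 8: z = 1.3844 + -0.0008i, |z|^2 = 1.9165
Iter 9: z = 0.1385 + 0.0017i, |z|^2 = 0.0192
Iter 10: z = -1.7588 + 0.0045i, |z|^2 = 3.0935
Iter 11: z = 1.3154 + -0.0117i, |z|^2 = 1.7305
Iter 12: z = -0.0477 + -0.0268i, |z|^2 = 0.0030
Iter 13: z = -1.7764 + 0.0066i, |z|^2 = 3.1558
Iter 14: z = 1.3777 + -0.0193i, |z|^2 = 1.8984
Iter 15: z = 0.1196 + -0.0492i, |z|^2 = 0.0167
Iter 16: z = -1.7661 + -0.0078i, |z|^2 = 3.1192

Answer: 17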